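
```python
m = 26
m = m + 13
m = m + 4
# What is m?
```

Trace:
`m = 26` → m = 26
`m = m + 13` → m = 39
`m = m + 4` → m = 43
So m = 43

Answer: 43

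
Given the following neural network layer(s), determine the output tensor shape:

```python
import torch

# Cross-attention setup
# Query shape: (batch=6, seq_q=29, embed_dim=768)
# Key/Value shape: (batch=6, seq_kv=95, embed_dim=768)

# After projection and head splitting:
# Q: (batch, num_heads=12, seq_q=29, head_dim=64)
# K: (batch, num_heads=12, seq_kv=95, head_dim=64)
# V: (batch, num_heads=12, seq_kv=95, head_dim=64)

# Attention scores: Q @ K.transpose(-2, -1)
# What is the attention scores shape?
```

Input: (6, 29, 768) -> Output: (6, 12, 29, 95)

Answer: (6, 12, 29, 95)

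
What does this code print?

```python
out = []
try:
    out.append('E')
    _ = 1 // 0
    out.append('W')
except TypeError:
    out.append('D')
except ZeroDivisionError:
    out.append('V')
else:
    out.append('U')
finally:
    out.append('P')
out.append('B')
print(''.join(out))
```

Execution trace: 'E' (try body) → 'V' (except ZeroDivisionError) → 'P' (finally) → 'B' (after the try/except). Output: EVPB

Answer: EVPB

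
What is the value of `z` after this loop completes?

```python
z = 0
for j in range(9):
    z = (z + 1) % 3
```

Increment mod 3, 9 times = 0
`z` takes the values: 0 → 1 → 2 → 0 → 1 → 2 → 0 → 1 → 2 → 0

Answer: 0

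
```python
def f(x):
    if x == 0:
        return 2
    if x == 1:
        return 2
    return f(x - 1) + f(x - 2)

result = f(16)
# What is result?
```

Build up from base cases: f(0)=2, f(1)=2, f(2)=4, f(3)=6, f(4)=10, f(5)=16, f(6)=26, ..., f(16)=3194

Answer: 3194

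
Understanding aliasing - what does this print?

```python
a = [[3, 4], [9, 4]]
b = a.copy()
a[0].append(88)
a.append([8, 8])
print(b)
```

Key concept: shallow copy with nested lists.
Step by step:
`a = [[3, 4], [9, 4]]` → a = [[3, 4], [9, 4]]
`b = a.copy()` → b = [[3, 4], [9, 4]]
`a[0].append(88)` → a = [[3, 4, 88], [9, 4]]; b = [[3, 4, 88], [9, 4]]
`a.append([8, 8])` → a = [[3, 4, 88], [9, 4], [8, 8]]
`print(b)` → prints [[3, 4, 88], [9, 4]]

Answer: [[3, 4, 88], [9, 4]]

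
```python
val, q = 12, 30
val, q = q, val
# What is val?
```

Trace:
`val, q = 12, 30` → val = 12; q = 30
`val, q = q, val` → val = 30; q = 12
So val = 30

Answer: 30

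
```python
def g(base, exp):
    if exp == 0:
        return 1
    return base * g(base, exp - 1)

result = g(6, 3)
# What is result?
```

g(6, 3) = 6 * 6 * 6 = 216

Answer: 216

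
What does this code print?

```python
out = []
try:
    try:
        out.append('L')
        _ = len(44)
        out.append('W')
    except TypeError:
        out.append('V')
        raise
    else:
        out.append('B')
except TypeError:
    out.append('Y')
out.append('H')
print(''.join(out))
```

Execution trace: 'L' (inner try body) → 'V' (inner except TypeError) → 'Y' (outer except TypeError) → 'H' (after the try/except). Output: LVYH

Answer: LVYH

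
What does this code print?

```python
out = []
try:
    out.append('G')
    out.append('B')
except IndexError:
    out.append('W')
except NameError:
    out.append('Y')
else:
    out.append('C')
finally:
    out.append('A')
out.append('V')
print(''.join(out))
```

Execution trace: 'G' (try body) → 'B' (try body, no exception) → 'C' (else) → 'A' (finally) → 'V' (after the try/except). Output: GBCAV

Answer: GBCAV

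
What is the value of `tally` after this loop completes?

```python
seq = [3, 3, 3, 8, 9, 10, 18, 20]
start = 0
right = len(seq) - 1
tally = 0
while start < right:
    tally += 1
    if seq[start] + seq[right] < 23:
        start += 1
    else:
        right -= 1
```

Steps to find pair summing to 23
`tally` takes the values: 0 → 1 → 2 → 3 → 4 → 5 → 6 → 7

Answer: 7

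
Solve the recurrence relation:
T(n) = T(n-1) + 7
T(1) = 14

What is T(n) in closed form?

Unrolling: T(n) = T(1) + 7·(n-1) = 14 + 7(n-1) = 7n + 7.

Answer: T(n) = 7n + 7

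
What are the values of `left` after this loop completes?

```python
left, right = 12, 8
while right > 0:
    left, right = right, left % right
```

GCD of 12 and 8
`left` takes the values: 12 → 8 → 4

Answer: 4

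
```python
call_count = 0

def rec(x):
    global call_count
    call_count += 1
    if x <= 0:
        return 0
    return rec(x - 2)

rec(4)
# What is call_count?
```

Linear recursion stepping by 2: 3 calls from x=4 down to ≤0.

Answer: 3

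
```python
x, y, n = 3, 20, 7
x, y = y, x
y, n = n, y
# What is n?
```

Trace:
`x, y, n = 3, 20, 7` → x = 3; y = 20; n = 7
`x, y = y, x` → x = 20; y = 3
`y, n = n, y` → y = 7; n = 3
So n = 3

Answer: 3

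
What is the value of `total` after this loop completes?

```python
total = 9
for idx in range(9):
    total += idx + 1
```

Start at 9, add 1 to 9 = 54
`total` takes the values: 9 → 10 → 12 → 15 → 19 → 24 → 30 → 37 → 45 → 54

Answer: 54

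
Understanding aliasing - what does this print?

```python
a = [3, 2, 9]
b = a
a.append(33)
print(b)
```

Key concept: basic list aliasing.
Step by step:
`a = [3, 2, 9]` → a = [3, 2, 9]
`b = a` → b = [3, 2, 9] (same object as a)
`a.append(33)` → a = [3, 2, 9, 33] (same object as b); b = [3, 2, 9, 33] (same object as a)
`print(b)` → prints [3, 2, 9, 33]

Answer: [3, 2, 9, 33]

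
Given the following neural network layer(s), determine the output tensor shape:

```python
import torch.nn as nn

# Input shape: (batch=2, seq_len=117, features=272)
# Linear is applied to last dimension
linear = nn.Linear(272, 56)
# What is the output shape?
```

Input: (2, 117, 272) -> Output: (2, 117, 56)

Answer: (2, 117, 56)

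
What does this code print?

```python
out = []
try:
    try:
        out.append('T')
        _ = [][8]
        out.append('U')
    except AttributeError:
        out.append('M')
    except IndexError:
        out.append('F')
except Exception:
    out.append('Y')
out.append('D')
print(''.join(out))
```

Execution trace: 'T' (inner try body) → 'F' (inner except IndexError) → 'D' (after the try/except). Output: TFD

Answer: TFD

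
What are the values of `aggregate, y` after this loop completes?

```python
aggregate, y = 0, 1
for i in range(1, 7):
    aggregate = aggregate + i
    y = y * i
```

Sum and factorial of 1 to 6
`aggregate, y` takes the values: (0, 1) → (1, 1) → (3, 1) → (3, 2) → (6, 2) → (6, 6) → (10, 6) → (10, 24) → (15, 24) → (15, 120) → (21, 120) → (21, 720)

Answer: 21, 720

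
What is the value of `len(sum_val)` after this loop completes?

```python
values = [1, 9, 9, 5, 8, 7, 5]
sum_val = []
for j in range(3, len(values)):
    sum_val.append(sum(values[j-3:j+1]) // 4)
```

Number of 4-element averages
`sum_val` takes the values: [] → [6] → [6, 7] → [6, 7, 7] → [6, 7, 7, 6]
So `len(sum_val)` = 4

Answer: 4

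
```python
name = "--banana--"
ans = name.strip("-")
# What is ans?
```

Trace:
`name = "--banana--"` → name = '--banana--'
`ans = name.strip("-")` → ans = 'banana'
So ans = 'banana'

Answer: 'banana'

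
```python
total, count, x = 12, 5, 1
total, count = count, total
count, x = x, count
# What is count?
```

Trace:
`total, count, x = 12, 5, 1` → total = 12; count = 5; x = 1
`total, count = count, total` → total = 5; count = 12
`count, x = x, count` → count = 1; x = 12
So count = 1

Answer: 1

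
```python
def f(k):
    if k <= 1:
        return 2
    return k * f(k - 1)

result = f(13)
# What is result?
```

f(13) = 13 * 12 * 11 * 10 * 9 * 8 * 7 * 6 * 5 * 4 * 3 * 2 * 2 = 12454041600

Answer: 12454041600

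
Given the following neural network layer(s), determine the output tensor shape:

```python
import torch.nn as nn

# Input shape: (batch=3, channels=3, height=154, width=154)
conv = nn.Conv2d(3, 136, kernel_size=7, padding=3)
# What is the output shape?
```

Input: (3, 3, 154, 154) -> Output: (3, 136, 154, 154)

Answer: (3, 136, 154, 154)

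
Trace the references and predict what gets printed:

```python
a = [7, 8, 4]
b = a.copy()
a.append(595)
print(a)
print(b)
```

Key concept: list.copy() creates independent copy.
Step by step:
`a = [7, 8, 4]` → a = [7, 8, 4]
`b = a.copy()` → b = [7, 8, 4]
`a.append(595)` → a = [7, 8, 4, 595]
`print(a)` → prints [7, 8, 4, 595]
`print(b)` → prints [7, 8, 4]

Answer:
[7, 8, 4, 595]
[7, 8, 4]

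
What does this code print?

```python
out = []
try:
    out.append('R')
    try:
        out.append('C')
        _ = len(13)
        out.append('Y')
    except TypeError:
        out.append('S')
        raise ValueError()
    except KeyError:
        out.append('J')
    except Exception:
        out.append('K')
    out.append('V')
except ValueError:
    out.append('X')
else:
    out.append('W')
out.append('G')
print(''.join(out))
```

Execution trace: 'R' (try body) → 'C' (inner try body) → 'S' (inner except TypeError) → 'X' (except ValueError) → 'G' (after the try/except). Output: RCSXG

Answer: RCSXG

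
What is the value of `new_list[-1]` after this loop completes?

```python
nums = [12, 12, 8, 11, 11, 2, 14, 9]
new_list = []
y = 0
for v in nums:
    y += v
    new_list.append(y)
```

Cumulative sum ends at 79
`new_list` takes the values: [] → [12] → [12, 24] → [12, 24, 32] → [12, 24, 32, 43] → [12, 24, 32, 43, 54] → [12, 24, 32, 43, 54, 56] → [12, 24, 32, 43, 54, 56, 70] → [12, 24, 32, 43, 54, 56, 70, 79]
So `new_list[-1]` = 79

Answer: 79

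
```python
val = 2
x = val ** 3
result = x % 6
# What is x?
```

Trace:
`val = 2` → val = 2
`x = val ** 3` → x = 8
`result = x % 6` → result = 2
So x = 8

Answer: 8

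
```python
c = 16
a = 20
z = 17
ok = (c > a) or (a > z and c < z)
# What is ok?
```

Trace:
`c = 16` → c = 16
`a = 20` → a = 20
`z = 17` → z = 17
`ok = (c > a) or (a > z and c < z)` → ok = True
So ok = True

Answer: True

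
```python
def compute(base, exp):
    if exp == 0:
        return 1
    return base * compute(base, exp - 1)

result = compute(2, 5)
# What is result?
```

compute(2, 5) = 2 * 2 * 2 * 2 * 2 = 32

Answer: 32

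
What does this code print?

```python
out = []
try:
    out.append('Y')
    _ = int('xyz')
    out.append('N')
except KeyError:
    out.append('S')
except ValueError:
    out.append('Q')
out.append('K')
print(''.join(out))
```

Execution trace: 'Y' (try body) → 'Q' (except ValueError) → 'K' (after the try/except). Output: YQK

Answer: YQK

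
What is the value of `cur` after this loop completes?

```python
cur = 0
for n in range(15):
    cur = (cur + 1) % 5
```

Increment mod 5, 15 times = 0
`cur` takes the values: 0 → 1 → 2 → 3 → 4 → 0 → 1 → 2 → 3 → 4 → 0 → 1 → 2 → 3 → 4 → 0

Answer: 0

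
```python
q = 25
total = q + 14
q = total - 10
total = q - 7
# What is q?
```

Trace:
`q = 25` → q = 25
`total = q + 14` → total = 39
`q = total - 10` → q = 29
`total = q - 7` → total = 22
So q = 29

Answer: 29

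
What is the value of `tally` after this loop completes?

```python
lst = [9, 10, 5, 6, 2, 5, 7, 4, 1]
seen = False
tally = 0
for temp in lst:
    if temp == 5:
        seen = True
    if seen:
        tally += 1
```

Count elements after first 5 in [9, 10, 5, 6, 2, 5, 7, 4, 1]
`tally` takes the values: 0 → 1 → 2 → 3 → 4 → 5 → 6 → 7

Answer: 7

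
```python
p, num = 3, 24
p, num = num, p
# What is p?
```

Trace:
`p, num = 3, 24` → p = 3; num = 24
`p, num = num, p` → p = 24; num = 3
So p = 24

Answer: 24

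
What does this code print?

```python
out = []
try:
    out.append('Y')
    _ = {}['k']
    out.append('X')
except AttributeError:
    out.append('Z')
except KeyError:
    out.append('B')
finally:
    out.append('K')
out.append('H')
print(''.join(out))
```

Execution trace: 'Y' (try body) → 'B' (except KeyError) → 'K' (finally) → 'H' (after the try/except). Output: YBKH

Answer: YBKH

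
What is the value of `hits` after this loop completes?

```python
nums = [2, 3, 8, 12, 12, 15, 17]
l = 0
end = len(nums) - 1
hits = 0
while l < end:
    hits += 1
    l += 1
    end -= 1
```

Iterations until pointers meet (list length 7)
`hits` takes the values: 0 → 1 → 2 → 3

Answer: 3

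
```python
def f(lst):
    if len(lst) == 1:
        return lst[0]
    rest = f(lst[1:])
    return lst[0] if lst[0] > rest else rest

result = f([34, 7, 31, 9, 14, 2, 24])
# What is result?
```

Recursive max over [34, 7, 31, 9, 14, 2, 24] = 34

Answer: 34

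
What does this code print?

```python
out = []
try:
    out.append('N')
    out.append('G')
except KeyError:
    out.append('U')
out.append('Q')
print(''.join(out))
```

Execution trace: 'N' (try body) → 'G' (try body, no exception) → 'Q' (after the try/except). Output: NGQ

Answer: NGQ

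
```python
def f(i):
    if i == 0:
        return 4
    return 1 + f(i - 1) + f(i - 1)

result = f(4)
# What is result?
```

f(i) = 1 + 2·f(i-1), f(0)=4. Closed form: (4+1)·2^4 - 1 = 79.

Answer: 79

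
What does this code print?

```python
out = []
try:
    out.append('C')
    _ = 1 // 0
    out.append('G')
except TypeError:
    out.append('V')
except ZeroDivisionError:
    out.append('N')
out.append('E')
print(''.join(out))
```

Execution trace: 'C' (try body) → 'N' (except ZeroDivisionError) → 'E' (after the try/except). Output: CNE

Answer: CNE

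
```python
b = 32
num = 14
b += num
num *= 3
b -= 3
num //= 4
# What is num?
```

Trace:
`b = 32` → b = 32
`num = 14` → num = 14
`b += num` → b = 46
`num *= 3` → num = 42
`b -= 3` → b = 43
`num //= 4` → num = 10
So num = 10

Answer: 10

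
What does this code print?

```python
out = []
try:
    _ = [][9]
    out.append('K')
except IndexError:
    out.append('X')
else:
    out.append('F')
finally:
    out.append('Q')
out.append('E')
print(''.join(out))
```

Execution trace: 'X' (except IndexError) → 'Q' (finally) → 'E' (after the try/except). Output: XQE

Answer: XQE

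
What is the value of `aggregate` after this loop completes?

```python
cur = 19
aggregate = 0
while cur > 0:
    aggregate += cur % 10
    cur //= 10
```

Sum digits of 19
`aggregate` takes the values: 0 → 9 → 10

Answer: 10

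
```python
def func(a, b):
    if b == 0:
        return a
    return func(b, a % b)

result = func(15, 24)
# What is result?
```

func(15, 24) -> func(24, 15) -> func(15, 9) -> func(9, 6) -> func(6, 3) -> func(3, 0) -> 3

Answer: 3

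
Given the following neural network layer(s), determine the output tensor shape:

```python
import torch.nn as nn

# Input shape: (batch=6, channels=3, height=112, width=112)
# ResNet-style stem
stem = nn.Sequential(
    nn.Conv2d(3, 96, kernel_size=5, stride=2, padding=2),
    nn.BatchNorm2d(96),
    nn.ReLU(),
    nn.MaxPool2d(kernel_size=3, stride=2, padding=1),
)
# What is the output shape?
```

Input: (6, 3, 112, 112) -> after Conv2d 5x5 stride=2: (6, 96, 56, 56) -> Output: (6, 96, 28, 28)

Answer: (6, 96, 28, 28)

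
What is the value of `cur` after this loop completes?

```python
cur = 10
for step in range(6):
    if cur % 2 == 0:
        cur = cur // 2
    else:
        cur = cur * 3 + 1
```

Collatz-style transformation from 10
`cur` takes the values: 10 → 5 → 16 → 8 → 4 → 2 → 1

Answer: 1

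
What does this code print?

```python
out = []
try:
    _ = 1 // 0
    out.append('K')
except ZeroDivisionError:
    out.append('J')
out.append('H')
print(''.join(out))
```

Execution trace: 'J' (except ZeroDivisionError) → 'H' (after the try/except). Output: JH

Answer: JH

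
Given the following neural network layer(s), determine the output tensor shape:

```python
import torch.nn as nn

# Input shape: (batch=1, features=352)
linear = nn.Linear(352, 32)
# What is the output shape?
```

Input: (1, 352) -> Output: (1, 32)

Answer: (1, 32)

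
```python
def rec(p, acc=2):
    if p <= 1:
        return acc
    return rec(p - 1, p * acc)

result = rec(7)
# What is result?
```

Accumulator trace (n, acc): (7, 2) -> (6, 14) -> (5, 84) -> (4, 420) -> (3, 1680) -> (2, 5040) -> (1, 10080) -> return 10080

Answer: 10080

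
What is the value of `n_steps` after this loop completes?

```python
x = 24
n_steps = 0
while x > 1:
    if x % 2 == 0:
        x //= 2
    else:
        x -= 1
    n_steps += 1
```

Steps to reduce 24 to 1
`n_steps` takes the values: 0 → 1 → 2 → 3 → 4 → 5

Answer: 5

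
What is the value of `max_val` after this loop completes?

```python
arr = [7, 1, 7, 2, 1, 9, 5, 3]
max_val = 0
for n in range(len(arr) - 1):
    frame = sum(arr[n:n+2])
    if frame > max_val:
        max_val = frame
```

Max sum of 2-element window in [7, 1, 7, 2, 1, 9, 5, 3]
`max_val` takes the values: 0 → 8 → 9 → 10 → 14

Answer: 14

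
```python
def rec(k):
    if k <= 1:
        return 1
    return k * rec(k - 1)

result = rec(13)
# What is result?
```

rec(13) = 13 * 12 * 11 * 10 * 9 * 8 * 7 * 6 * 5 * 4 * 3 * 2 * 1 = 6227020800

Answer: 6227020800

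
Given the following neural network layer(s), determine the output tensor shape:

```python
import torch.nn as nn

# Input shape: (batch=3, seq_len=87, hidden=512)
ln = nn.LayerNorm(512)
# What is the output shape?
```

Input: (3, 87, 512) -> Output: (3, 87, 512)

Answer: (3, 87, 512)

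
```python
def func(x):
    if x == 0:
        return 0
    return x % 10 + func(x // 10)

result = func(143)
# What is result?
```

Sum of digits of 143: 3 + 4 + 1 = 8

Answer: 8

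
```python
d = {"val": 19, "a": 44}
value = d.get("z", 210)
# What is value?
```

Trace:
`d = {"val": 19, "a": 44}` → d = {'val': 19, 'a': 44}
`value = d.get("z", 210)` → value = 210
So value = 210

Answer: 210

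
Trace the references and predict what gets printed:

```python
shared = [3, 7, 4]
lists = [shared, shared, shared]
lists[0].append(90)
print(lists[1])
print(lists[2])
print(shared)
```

Key concept: list of same reference.
Step by step:
`shared = [3, 7, 4]` → shared = [3, 7, 4]
`lists = [shared, shared, shared]` → lists = [[3, 7, 4], [3, 7, 4], [3, 7, 4]]
`lists[0].append(90)` → shared = [3, 7, 4, 90]; lists = [[3, 7, 4, 90], [3, 7, 4, 90], [3, 7, 4, 90]]
`print(lists[1])` → prints [3, 7, 4, 90]
`print(lists[2])` → prints [3, 7, 4, 90]
`print(shared)` → prints [3, 7, 4, 90]

Answer:
[3, 7, 4, 90]
[3, 7, 4, 90]
[3, 7, 4, 90]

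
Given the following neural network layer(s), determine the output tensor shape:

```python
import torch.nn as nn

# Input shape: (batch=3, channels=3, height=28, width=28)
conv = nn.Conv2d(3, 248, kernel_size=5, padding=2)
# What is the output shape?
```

Input: (3, 3, 28, 28) -> Output: (3, 248, 28, 28)

Answer: (3, 248, 28, 28)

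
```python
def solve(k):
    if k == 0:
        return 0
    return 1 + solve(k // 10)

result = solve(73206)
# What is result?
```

Count of digits of 73206: 5

Answer: 5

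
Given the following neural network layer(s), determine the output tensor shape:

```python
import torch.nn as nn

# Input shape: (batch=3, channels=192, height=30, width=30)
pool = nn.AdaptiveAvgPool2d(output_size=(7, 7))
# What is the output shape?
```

Input: (3, 192, 30, 30) -> Output: (3, 192, 7, 7)

Answer: (3, 192, 7, 7)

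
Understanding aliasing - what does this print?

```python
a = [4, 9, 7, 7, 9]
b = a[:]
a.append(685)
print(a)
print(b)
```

Key concept: slice [:] creates copy.
Step by step:
`a = [4, 9, 7, 7, 9]` → a = [4, 9, 7, 7, 9]
`b = a[:]` → b = [4, 9, 7, 7, 9]
`a.append(685)` → a = [4, 9, 7, 7, 9, 685]
`print(a)` → prints [4, 9, 7, 7, 9, 685]
`print(b)` → prints [4, 9, 7, 7, 9]

Answer:
[4, 9, 7, 7, 9, 685]
[4, 9, 7, 7, 9]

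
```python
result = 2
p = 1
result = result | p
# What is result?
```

Trace:
`result = 2` → result = 2
`p = 1` → p = 1
`result = result | p` → result = 3
So result = 3

Answer: 3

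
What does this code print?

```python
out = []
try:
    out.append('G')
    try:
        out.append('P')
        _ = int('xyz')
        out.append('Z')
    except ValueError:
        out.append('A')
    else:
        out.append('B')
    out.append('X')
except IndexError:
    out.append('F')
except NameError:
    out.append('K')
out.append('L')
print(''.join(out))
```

Execution trace: 'G' (try body) → 'P' (inner try body) → 'A' (inner except ValueError) → 'X' (try body, no exception) → 'L' (after the try/except). Output: GPAXL

Answer: GPAXL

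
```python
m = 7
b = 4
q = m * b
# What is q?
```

Trace:
`m = 7` → m = 7
`b = 4` → b = 4
`q = m * b` → q = 28
So q = 28

Answer: 28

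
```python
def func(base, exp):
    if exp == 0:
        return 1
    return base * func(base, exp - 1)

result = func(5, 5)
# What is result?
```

func(5, 5) = 5 * 5 * 5 * 5 * 5 = 3125

Answer: 3125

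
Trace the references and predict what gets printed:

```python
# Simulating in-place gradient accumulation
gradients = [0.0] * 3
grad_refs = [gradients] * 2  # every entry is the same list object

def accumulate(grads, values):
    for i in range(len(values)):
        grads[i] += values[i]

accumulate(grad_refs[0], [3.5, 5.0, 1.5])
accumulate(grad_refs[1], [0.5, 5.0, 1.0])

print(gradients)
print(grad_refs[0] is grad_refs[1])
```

Key concept: gradient accumulation aliasing.
Step by step:
`gradients = [0.0] * 3` → gradients = [0.0, 0.0, 0.0]
`grad_refs = [gradients] * 2` → grad_refs = [[0.0, 0.0, 0.0], [0.0, 0.0, 0.0]]
`accumulate(grad_refs[0], [3.5, 5.0, 1.5])` → gradients = [3.5, 5.0, 1.5]; grad_refs = [[3.5, 5.0, 1.5], [3.5, 5.0, 1.5]]
`accumulate(grad_refs[1], [0.5, 5.0, 1.0])` → gradients = [4.0, 10.0, 2.5]; grad_refs = [[4.0, 10.0, 2.5], [4.0, 10.0, 2.5]]
`print(gradients)` → prints [4.0, 10.0, 2.5]
`print(grad_refs[0] is grad_refs[1])` → prints True

Answer:
[4.0, 10.0, 2.5]
True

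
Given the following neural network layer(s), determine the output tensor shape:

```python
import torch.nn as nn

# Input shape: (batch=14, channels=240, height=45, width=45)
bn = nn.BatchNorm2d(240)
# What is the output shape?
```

Input: (14, 240, 45, 45) -> Output: (14, 240, 45, 45)

Answer: (14, 240, 45, 45)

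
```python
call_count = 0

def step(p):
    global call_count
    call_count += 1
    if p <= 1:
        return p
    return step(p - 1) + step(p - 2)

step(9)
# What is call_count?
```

Calls(p) = 1 + Calls(p-1) + Calls(p-2); Calls(0)=Calls(1)=1. For p=9 this gives 109.

Answer: 109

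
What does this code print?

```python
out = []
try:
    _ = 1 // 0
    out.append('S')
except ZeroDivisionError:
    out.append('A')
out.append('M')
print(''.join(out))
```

Execution trace: 'A' (except ZeroDivisionError) → 'M' (after the try/except). Output: AM

Answer: AM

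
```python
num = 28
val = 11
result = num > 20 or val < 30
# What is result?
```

Trace:
`num = 28` → num = 28
`val = 11` → val = 11
`result = num > 20 or val < 30` → result = True
So result = True

Answer: True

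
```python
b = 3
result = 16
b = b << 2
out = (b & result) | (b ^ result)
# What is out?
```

Trace:
`b = 3` → b = 3
`result = 16` → result = 16
`b = b << 2` → b = 12
`out = (b & result) | (b ^ result)` → out = 28
So out = 28

Answer: 28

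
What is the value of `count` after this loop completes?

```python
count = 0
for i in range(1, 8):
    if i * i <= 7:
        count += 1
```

Count numbers where i² ≤ 7
`count` takes the values: 0 → 1 → 2

Answer: 2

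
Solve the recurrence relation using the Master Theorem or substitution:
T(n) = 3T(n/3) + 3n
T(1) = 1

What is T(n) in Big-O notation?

By Master Theorem: a=3, b=3, f(n)=3n. Since log_3(3) = 1 and f(n) = Θ(n^1), Case 2 applies. T(n) = O(n log n).

Answer: O(n log n)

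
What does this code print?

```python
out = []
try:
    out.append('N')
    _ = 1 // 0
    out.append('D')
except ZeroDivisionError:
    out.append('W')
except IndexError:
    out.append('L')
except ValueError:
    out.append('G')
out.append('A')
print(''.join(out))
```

Execution trace: 'N' (try body) → 'W' (except ZeroDivisionError) → 'A' (after the try/except). Output: NWA

Answer: NWA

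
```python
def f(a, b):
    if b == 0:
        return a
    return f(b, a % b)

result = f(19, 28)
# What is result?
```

f(19, 28) -> f(28, 19) -> f(19, 9) -> f(9, 1) -> f(1, 0) -> 1

Answer: 1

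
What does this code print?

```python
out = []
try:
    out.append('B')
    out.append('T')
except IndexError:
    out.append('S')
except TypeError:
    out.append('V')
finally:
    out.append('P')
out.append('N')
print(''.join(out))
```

Execution trace: 'B' (try body) → 'T' (try body, no exception) → 'P' (finally) → 'N' (after the try/except). Output: BTPN

Answer: BTPN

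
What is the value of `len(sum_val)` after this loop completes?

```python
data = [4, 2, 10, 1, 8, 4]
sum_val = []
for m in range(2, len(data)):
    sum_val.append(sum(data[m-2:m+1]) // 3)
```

Number of 3-element averages
`sum_val` takes the values: [] → [5] → [5, 4] → [5, 4, 6] → [5, 4, 6, 4]
So `len(sum_val)` = 4

Answer: 4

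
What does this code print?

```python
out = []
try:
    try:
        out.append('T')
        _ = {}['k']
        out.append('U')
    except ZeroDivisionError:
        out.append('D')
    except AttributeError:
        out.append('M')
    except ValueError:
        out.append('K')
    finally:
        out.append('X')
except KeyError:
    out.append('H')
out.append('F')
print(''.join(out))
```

Execution trace: 'T' (try body) → 'X' (finally) → 'H' (outer except KeyError) → 'F' (after the try/except). Output: TXHF

Answer: TXHF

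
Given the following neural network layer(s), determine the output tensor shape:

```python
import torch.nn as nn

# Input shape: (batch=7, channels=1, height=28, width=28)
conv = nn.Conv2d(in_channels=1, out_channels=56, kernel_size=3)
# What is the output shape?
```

Input: (7, 1, 28, 28) -> Output: (7, 56, 26, 26)

Answer: (7, 56, 26, 26)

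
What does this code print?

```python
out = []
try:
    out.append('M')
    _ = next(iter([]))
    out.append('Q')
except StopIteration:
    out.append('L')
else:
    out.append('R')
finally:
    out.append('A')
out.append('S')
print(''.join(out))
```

Execution trace: 'M' (try body) → 'L' (except StopIteration) → 'A' (finally) → 'S' (after the try/except). Output: MLAS

Answer: MLAS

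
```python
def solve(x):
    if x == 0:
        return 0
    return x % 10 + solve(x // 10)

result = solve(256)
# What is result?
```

Sum of digits of 256: 6 + 5 + 2 = 13

Answer: 13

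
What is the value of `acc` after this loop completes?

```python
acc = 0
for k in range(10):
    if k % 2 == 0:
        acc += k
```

Sum of even numbers 0 to 9
`acc` takes the values: 0 → 2 → 6 → 12 → 20

Answer: 20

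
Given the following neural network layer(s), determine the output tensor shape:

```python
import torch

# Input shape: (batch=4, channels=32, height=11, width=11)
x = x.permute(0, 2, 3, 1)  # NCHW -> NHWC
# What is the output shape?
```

Input: (4, 32, 11, 11) -> Output: (4, 11, 11, 32)

Answer: (4, 11, 11, 32)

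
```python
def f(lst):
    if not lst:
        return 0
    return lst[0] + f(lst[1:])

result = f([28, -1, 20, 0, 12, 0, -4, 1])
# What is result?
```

28 + (-1) + 20 + 0 + 12 + 0 + (-4) + 1 + 0 = 56

Answer: 56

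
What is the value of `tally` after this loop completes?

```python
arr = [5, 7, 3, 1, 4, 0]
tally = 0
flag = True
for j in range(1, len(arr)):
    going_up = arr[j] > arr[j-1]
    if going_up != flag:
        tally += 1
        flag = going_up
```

Count direction changes in [5, 7, 3, 1, 4, 0]
`tally` takes the values: 0 → 1 → 2 → 3

Answer: 3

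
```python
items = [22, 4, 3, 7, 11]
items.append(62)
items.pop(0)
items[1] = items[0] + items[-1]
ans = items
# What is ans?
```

Trace:
`items = [22, 4, 3, 7, 11]` → items = [22, 4, 3, 7, 11]
`items.append(62)` → items = [22, 4, 3, 7, 11, 62]
`items.pop(0)` → items = [4, 3, 7, 11, 62]
`items[1] = items[0] + items[-1]` → items = [4, 66, 7, 11, 62]
`ans = items` → ans = [4, 66, 7, 11, 62]
So ans = [4, 66, 7, 11, 62]

Answer: [4, 66, 7, 11, 62]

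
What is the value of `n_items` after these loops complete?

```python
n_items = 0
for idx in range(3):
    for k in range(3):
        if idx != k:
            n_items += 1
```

3² - 3 (exclude diagonal)
`n_items` takes the values: 0 → 1 → 2 → 3 → 4 → 5 → 6

Answer: 6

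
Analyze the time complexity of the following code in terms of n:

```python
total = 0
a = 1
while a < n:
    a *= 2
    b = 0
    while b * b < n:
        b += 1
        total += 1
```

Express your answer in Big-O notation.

Each loop level contributes: log n × √n. Multiplying the contributions gives O(√n log n).

Answer: O(√n log n)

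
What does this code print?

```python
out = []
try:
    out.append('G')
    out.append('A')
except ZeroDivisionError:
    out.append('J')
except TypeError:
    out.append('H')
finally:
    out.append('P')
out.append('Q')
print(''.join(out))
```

Execution trace: 'G' (try body) → 'A' (try body, no exception) → 'P' (finally) → 'Q' (after the try/except). Output: GAPQ

Answer: GAPQ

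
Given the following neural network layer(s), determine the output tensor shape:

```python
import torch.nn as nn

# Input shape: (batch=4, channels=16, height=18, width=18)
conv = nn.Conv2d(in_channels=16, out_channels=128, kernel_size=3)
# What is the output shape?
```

Input: (4, 16, 18, 18) -> Output: (4, 128, 16, 16)

Answer: (4, 128, 16, 16)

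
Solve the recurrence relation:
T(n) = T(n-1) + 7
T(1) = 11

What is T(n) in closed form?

Unrolling: T(n) = T(1) + 7·(n-1) = 11 + 7(n-1) = 7n + 4.

Answer: T(n) = 7n + 4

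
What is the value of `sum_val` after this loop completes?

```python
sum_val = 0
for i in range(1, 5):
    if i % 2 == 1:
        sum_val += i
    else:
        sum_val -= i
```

Add odd, subtract even
`sum_val` takes the values: 0 → 1 → -1 → 2 → -2

Answer: -2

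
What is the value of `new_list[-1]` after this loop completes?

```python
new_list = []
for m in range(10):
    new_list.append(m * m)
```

Last element of squares 0 to 9
`new_list` takes the values: [] → [0] → [0, 1] → [0, 1, 4] → [0, 1, 4, 9] → [0, 1, 4, 9, 16] → [0, 1, 4, 9, 16, 25] → [0, 1, 4, 9, 16, 25, 36] → [0, 1, 4, 9, 16, 25, 36, 49] → [0, 1, 4, 9, 16, 25, 36, 49, 64] → [0, 1, 4, 9, 16, 25, 36, 49, 64, 81]
So `new_list[-1]` = 81

Answer: 81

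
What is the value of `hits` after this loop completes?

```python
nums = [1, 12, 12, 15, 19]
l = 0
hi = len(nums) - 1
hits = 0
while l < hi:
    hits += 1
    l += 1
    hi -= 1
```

Iterations until pointers meet (list length 5)
`hits` takes the values: 0 → 1 → 2

Answer: 2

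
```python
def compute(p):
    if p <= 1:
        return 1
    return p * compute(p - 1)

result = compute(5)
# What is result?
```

compute(5) = 5 * 4 * 3 * 2 * 1 = 120

Answer: 120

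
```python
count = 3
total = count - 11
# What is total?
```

Trace:
`count = 3` → count = 3
`total = count - 11` → total = -8
So total = -8

Answer: -8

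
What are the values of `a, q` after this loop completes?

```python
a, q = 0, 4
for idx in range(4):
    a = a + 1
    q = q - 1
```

a goes 0→4, q goes 4→0
`a, q` takes the values: (0, 4) → (1, 4) → (1, 3) → (2, 3) → (2, 2) → (3, 2) → (3, 1) → (4, 1) → (4, 0)

Answer: 4, 0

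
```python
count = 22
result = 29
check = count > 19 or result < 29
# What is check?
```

Trace:
`count = 22` → count = 22
`result = 29` → result = 29
`check = count > 19 or result < 29` → check = True
So check = True

Answer: True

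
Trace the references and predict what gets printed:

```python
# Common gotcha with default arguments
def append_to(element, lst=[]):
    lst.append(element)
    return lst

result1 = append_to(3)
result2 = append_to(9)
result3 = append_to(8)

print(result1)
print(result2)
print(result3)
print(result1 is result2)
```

Key concept: mutable default argument gotcha.
Step by step:
`result1 = append_to(3)` → result1 = [3]
`result2 = append_to(9)` → result1 = [3, 9] (same object as result2); result2 = [3, 9] (same object as result1)
`result3 = append_to(8)` → result1 = [3, 9, 8] (same object as result2, result3); result2 = [3, 9, 8] (same object as result1, result3); result3 = [3, 9, 8] (same object as result1, result2)
`print(result1)` → prints [3, 9, 8]
`print(result2)` → prints [3, 9, 8]
`print(result3)` → prints [3, 9, 8]
`print(result1 is result2)` → prints True

Answer:
[3, 9, 8]
[3, 9, 8]
[3, 9, 8]
True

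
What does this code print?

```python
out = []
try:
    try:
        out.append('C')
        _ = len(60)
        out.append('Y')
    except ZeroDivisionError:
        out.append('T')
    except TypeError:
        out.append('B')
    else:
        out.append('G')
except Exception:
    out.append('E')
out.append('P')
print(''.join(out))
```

Execution trace: 'C' (inner try body) → 'B' (inner except TypeError) → 'P' (after the try/except). Output: CBP

Answer: CBP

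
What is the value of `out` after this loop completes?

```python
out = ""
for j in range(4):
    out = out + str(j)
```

Concatenate digits 0 to 3
`out` takes the values: "" → "0" → "01" → "012" → "0123"

Answer: "0123"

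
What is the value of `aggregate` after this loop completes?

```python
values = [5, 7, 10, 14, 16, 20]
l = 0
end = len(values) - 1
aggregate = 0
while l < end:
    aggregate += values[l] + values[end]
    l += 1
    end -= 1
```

Sum of pairs from ends
`aggregate` takes the values: 0 → 25 → 48 → 72

Answer: 72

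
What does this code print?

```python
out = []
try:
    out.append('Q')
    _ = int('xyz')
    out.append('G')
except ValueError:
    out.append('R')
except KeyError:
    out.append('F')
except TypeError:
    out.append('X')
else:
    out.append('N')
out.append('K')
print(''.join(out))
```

Execution trace: 'Q' (try body) → 'R' (except ValueError) → 'K' (after the try/except). Output: QRK

Answer: QRK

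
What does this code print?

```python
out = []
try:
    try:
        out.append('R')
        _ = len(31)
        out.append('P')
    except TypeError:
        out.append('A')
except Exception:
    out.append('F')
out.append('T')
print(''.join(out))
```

Execution trace: 'R' (inner try body) → 'A' (inner except TypeError) → 'T' (after the try/except). Output: RAT

Answer: RAT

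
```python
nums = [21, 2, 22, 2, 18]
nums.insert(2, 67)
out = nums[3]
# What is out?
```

Trace:
`nums = [21, 2, 22, 2, 18]` → nums = [21, 2, 22, 2, 18]
`nums.insert(2, 67)` → nums = [21, 2, 67, 22, 2, 18]
`out = nums[3]` → out = 22
So out = 22

Answer: 22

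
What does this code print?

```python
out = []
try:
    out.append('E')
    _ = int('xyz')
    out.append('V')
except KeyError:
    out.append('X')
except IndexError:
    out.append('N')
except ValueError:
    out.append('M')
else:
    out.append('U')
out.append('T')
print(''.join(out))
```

Execution trace: 'E' (try body) → 'M' (except ValueError) → 'T' (after the try/except). Output: EMT

Answer: EMT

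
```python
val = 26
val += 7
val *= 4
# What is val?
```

Trace:
`val = 26` → val = 26
`val += 7` → val = 33
`val *= 4` → val = 132
So val = 132

Answer: 132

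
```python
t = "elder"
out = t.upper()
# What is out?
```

Trace:
`t = "elder"` → t = 'elder'
`out = t.upper()` → out = 'ELDER'
So out = 'ELDER'

Answer: 'ELDER'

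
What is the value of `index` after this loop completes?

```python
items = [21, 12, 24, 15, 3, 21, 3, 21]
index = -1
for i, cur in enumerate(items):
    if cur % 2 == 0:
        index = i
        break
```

First even number index in [21, 12, 24, 15, 3, 21, 3, 21]
`index` takes the values: -1 → 1

Answer: 1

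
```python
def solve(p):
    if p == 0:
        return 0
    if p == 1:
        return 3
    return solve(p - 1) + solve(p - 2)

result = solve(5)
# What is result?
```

Build up from base cases: solve(0)=0, solve(1)=3, solve(2)=3, solve(3)=6, solve(4)=9, solve(5)=15

Answer: 15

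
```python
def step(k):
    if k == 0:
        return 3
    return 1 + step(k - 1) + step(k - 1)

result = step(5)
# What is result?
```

step(k) = 1 + 2·step(k-1), step(0)=3. Closed form: (3+1)·2^5 - 1 = 127.

Answer: 127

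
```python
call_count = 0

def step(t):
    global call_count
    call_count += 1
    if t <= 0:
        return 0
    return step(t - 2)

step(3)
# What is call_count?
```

Linear recursion stepping by 2: 3 calls from t=3 down to ≤0.

Answer: 3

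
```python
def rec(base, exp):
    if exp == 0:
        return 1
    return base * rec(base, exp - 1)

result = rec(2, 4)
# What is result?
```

rec(2, 4) = 2 * 2 * 2 * 2 = 16

Answer: 16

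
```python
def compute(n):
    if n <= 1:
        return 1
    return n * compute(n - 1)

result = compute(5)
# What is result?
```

compute(5) = 5 * 4 * 3 * 2 * 1 = 120

Answer: 120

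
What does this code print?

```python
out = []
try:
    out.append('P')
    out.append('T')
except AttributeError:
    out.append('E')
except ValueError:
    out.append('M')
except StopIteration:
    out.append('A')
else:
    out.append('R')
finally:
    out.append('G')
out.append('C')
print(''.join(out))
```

Execution trace: 'P' (try body) → 'T' (try body, no exception) → 'R' (else) → 'G' (finally) → 'C' (after the try/except). Output: PTRGC

Answer: PTRGC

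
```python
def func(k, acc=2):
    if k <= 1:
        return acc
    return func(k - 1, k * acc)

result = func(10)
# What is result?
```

Accumulator trace (n, acc): (10, 2) -> (9, 20) -> (8, 180) -> (7, 1440) -> (6, 10080) -> (5, 60480) -> (4, 302400) -> (3, 1209600) -> (2, 3628800) -> (1, 7257600) -> return 7257600

Answer: 7257600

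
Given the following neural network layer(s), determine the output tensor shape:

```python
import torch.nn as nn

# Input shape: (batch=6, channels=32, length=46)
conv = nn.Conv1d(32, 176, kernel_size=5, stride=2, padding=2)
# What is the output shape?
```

Input: (6, 32, 46) -> Output: (6, 176, 23)

Answer: (6, 176, 23)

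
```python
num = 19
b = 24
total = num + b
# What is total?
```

Trace:
`num = 19` → num = 19
`b = 24` → b = 24
`total = num + b` → total = 43
So total = 43

Answer: 43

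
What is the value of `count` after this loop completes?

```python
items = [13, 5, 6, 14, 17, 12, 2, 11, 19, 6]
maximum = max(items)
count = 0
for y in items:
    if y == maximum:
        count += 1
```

Count of max value 19 in [13, 5, 6, 14, 17, 12, 2, 11, 19, 6]
`count` takes the values: 0 → 1

Answer: 1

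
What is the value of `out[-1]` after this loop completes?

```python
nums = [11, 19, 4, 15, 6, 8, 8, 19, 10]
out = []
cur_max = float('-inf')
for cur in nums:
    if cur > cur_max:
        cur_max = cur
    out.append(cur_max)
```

Running max ends at 19
`out` takes the values: [] → [11] → [11, 19] → [11, 19, 19] → [11, 19, 19, 19] → [11, 19, 19, 19, 19] → [11, 19, 19, 19, 19, 19] → [11, 19, 19, 19, 19, 19, 19] → [11, 19, 19, 19, 19, 19, 19, 19] → [11, 19, 19, 19, 19, 19, 19, 19, 19]
So `out[-1]` = 19

Answer: 19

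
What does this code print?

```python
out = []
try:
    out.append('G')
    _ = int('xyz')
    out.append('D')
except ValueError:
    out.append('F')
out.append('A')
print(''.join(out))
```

Execution trace: 'G' (try body) → 'F' (except ValueError) → 'A' (after the try/except). Output: GFA

Answer: GFA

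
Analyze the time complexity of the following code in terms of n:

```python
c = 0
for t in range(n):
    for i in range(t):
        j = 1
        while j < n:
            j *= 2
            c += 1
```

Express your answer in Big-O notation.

Each loop level contributes: n × n × log n. Multiplying the contributions gives O(n^2 log n).

Answer: O(n^2 log n)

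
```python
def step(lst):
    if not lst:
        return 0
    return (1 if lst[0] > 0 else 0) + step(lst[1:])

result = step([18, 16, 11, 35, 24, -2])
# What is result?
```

Count of positive elements in [18, 16, 11, 35, 24, -2] = 5

Answer: 5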